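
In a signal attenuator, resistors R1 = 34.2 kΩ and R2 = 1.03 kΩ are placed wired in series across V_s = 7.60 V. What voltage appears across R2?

V ≈ 0.222 V

Total series resistance ΣR = 34.2 + 1.03 = 35.23 kΩ.
Voltage divider: V = V_s · (1.030 / 35.23) = 7.60 × 0.02924 = 0.2222 V.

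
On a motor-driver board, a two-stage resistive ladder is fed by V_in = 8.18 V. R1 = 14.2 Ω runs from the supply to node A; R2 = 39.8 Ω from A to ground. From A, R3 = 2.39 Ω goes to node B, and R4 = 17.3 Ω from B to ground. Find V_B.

V_B ≈ 3.46 V

Node A sees R2 in parallel with the series input of stage 2, R3 + R4 = 19.69 Ω.
Effective lower resistance at A: R2 ‖ 19.69 = 13.17 Ω.
So V_A = 8.18 × 0.4812 = 3.937 V.
V_B = V_A × 0.8786 = 3.459 V.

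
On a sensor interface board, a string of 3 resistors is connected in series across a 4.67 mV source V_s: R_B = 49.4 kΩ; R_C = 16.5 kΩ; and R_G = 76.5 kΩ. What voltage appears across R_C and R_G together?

V ≈ 3.05 mV

ΣR = 49.4 + 16.5 + 76.5 = 142.4 kΩ.
R_{R_C..R_G} = 16.5 + 76.5 = 93.00 kΩ.
By the voltage-divider rule, V = 4.67 × 93.00/142.4 = 3.050 mV.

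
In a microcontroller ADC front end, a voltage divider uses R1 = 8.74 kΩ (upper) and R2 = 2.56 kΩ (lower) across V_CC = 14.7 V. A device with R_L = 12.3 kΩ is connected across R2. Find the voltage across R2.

First combine the lower leg with the load: R2 ‖ R_L = 2.119 kΩ.
Then V_out = V_CC · R2'/(R1 + R2') = 14.7 × 2.119/10.86 = 2.868 V.
(Unloaded it would be 3.33 V; the load pulls it down.)

V_out ≈ 2.87 V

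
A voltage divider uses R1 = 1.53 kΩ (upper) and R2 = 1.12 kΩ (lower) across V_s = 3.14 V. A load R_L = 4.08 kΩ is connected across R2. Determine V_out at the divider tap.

V_out ≈ 1.15 V

First combine the lower leg with the load: R2 ‖ R_L = 0.8788 kΩ.
Voltage divider with the loaded lower leg: V_out = 3.14 × 0.8788/(1.53 + 0.8788) = 3.14 × 0.3648 = 1.146 V.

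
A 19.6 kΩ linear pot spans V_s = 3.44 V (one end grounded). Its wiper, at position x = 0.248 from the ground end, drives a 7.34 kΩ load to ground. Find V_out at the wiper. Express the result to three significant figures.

Lower segment x·R_p = 4.861 kΩ; upper segment (1−x)·R_p = 14.74 kΩ.
(x·R_p) ‖ R_L = 2.924 kΩ.
Then V_out = V_s · 2.924/(14.74 + 2.924) = 0.5695 V.

V_out ≈ 0.570 V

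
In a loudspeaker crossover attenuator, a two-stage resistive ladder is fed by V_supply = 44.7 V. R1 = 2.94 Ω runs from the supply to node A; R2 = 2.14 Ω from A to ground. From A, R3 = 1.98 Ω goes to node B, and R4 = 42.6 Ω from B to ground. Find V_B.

Looking into the second stage from A: R3 + R4 = 44.58 Ω appears in parallel with R2.
R2 ‖ (R3+R4) = 2.042 Ω.
First divider: V_A = V_supply · 2.042/(2.94 + 2.042) = 18.32 V.
Then the unloaded second divider: V_B = V_A × R4/(R3+R4) = 18.32 × 0.9556 = 17.51 V.

V_B ≈ 17.5 V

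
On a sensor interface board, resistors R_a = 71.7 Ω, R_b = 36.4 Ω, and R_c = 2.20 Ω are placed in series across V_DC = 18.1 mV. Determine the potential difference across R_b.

Total series resistance ΣR = 71.7 + 36.4 + 2.20 = 110.3 Ω.
Voltage divider: V = V_DC · (36.40 / 110.3) = 18.1 × 0.3300 = 5.973 mV.

V ≈ 5.97 mV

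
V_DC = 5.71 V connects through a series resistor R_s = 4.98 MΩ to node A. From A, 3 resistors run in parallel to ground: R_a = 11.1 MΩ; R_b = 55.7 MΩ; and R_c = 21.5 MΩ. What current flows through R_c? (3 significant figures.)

Equivalent of the parallel group: R_p = 6.470 MΩ.
V_A = 5.71 × 6.470/11.45 = 3.227 V.
Branch current I = V_A/R_c = 3.227/21.5 = 0.1501 µA.
(Equivalently: I_total = 0.4987 µA, then current-divider fraction G_k/ΣG = 0.3009.)

I ≈ 0.150 µA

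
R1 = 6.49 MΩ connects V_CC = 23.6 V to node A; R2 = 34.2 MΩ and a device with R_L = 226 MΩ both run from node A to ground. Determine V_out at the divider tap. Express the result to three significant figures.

V_out ≈ 19.4 V

The load sits in parallel with R2, giving an effective lower resistance R2' = R2·R_L/(R2+R_L) = 29.70 MΩ.
Then V_out = V_CC · R2'/(R1 + R2') = 23.6 × 29.70/36.19 = 19.37 V.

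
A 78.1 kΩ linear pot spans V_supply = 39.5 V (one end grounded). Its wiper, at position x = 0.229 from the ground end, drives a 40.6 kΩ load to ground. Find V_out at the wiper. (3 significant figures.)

V_out ≈ 6.75 V

Lower segment x·R_p = 17.88 kΩ; upper segment (1−x)·R_p = 60.22 kΩ.
(x·R_p) ‖ R_L = 12.42 kΩ.
V_out = 39.5 × 12.42/(60.22 + 12.42) = 6.752 V.
(Unloaded: V_out = x·V_supply = 9.05 V.)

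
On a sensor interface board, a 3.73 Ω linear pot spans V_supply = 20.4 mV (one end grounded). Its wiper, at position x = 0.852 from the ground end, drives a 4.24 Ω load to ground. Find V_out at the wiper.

V_out ≈ 15.6 mV

The pot divides into 0.5520 Ω above the wiper and 3.178 Ω below.
R_L loads the lower segment: effective lower R = 1.816 Ω.
V_out = 20.4 × 1.816/(0.5520 + 1.816) = 15.65 mV.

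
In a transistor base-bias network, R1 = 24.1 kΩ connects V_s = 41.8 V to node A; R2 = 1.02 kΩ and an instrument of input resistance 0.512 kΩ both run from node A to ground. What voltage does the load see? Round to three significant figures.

First combine the lower leg with the load: R2 ‖ R_L = 0.3409 kΩ.
Voltage divider with the loaded lower leg: V_out = 41.8 × 0.3409/(24.1 + 0.3409) = 41.8 × 0.01395 = 0.5830 V.

V_out ≈ 0.583 V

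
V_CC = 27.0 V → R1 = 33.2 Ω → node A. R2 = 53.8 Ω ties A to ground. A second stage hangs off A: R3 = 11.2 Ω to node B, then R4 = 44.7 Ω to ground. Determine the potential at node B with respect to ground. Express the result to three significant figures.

V_B ≈ 9.76 V

Looking into the second stage from A: R3 + R4 = 55.90 Ω appears in parallel with R2.
R2 ‖ (R3+R4) = 27.41 Ω.
First divider: V_A = V_CC · 27.41/(33.2 + 27.41) = 12.21 V.
Then the unloaded second divider: V_B = V_A × R4/(R3+R4) = 12.21 × 0.7996 = 9.765 V.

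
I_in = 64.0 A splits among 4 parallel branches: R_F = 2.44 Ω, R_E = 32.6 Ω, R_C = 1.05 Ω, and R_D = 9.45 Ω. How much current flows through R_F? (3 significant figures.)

I ≈ 17.5 A

Conductances: ΣG = 1/2.44 + 1/32.6 + 1/1.05 + 1/9.45 = 1.499 (1/Ω).
R_F takes the fraction G_k/ΣG = 0.4098/1.499 = 0.2735, so I = 64.0 × 0.2735 = 17.50 A.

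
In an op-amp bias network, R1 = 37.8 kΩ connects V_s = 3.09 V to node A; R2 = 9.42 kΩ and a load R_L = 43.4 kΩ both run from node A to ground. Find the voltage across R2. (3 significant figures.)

V_out ≈ 0.525 V

R2 ‖ R_L = (9.42 × 43.4)/(9.42 + 43.4) = 7.740 kΩ.
Now apply the divider: V_out = 3.09 × 0.1700 = 0.5252 V.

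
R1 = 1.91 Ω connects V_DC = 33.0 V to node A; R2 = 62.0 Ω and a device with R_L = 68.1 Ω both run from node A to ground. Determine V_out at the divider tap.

First combine the lower leg with the load: R2 ‖ R_L = 32.45 Ω.
Then V_out = V_DC · R2'/(R1 + R2') = 33.0 × 32.45/34.36 = 31.17 V.

V_out ≈ 31.2 V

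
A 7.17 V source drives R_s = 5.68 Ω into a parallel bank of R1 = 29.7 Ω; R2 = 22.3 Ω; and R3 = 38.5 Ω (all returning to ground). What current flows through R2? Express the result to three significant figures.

I ≈ 0.202 A

Parallel bank: R_p = 1/(1/29.7 + 1/22.3 + 1/38.5) = 9.571 Ω.
V_A = 7.17 × 9.571/15.25 = 4.500 V.
I(R2) = V_A / R2 = 4.500/22.3 = 0.2018 A.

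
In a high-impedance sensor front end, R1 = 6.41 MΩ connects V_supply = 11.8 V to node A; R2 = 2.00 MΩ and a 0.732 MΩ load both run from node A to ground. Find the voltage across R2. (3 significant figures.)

V_out ≈ 0.910 V

The load sits in parallel with R2, giving an effective lower resistance R2' = R2·R_L/(R2+R_L) = 0.5359 MΩ.
Now apply the divider: V_out = 11.8 × 0.07715 = 0.9104 V.
(Unloaded it would be 2.81 V; the load pulls it down.)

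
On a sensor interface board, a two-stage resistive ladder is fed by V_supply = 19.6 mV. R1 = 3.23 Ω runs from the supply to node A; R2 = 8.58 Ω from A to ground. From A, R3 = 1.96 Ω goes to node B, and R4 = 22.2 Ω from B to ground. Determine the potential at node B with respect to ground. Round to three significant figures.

Looking into the second stage from A: R3 + R4 = 24.16 Ω appears in parallel with R2.
R2 ‖ (R3+R4) = 6.331 Ω.
V_A = 19.6 × 6.331/(3.23 + 6.331) = 12.98 mV.
V_B = V_A × 0.9189 = 11.93 mV.

V_B ≈ 11.9 mV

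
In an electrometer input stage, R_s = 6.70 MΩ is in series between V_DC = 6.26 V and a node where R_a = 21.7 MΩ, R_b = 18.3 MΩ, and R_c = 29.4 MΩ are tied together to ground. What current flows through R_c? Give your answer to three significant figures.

Equivalent of the parallel group: R_p = 7.422 MΩ.
Node voltage V_A = V_DC · R_p/(R_s + R_p) = 6.26 × 0.5256 = 3.290 V.
I(R_c) = V_A / R_c = 3.290/29.4 = 0.1119 µA.

I ≈ 0.112 µA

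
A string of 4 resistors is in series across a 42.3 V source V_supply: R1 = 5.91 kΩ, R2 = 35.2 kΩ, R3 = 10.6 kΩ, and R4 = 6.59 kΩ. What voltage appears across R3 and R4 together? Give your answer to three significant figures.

V ≈ 12.5 V

ΣR = 5.91 + 35.2 + 10.6 + 6.59 = 58.30 kΩ.
R_{R3..R4} = 10.6 + 6.59 = 17.19 kΩ.
By the voltage-divider rule, V = 42.3 × 17.19/58.30 = 12.47 V.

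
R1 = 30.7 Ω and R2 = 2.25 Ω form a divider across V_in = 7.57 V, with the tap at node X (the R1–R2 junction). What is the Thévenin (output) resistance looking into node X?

R_th ≈ 2.10 Ω

Zeroing V_in shorts the top of R1 to ground, so R_th = R1 ‖ R2 = 2.096 Ω.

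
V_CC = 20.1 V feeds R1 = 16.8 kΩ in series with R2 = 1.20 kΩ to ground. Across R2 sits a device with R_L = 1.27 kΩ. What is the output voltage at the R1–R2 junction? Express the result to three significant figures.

The load sits in parallel with R2, giving an effective lower resistance R2' = R2·R_L/(R2+R_L) = 0.6170 kΩ.
Then V_out = V_CC · R2'/(R1 + R2') = 20.1 × 0.6170/17.42 = 0.7121 V.
(Unloaded it would be 1.34 V; the load pulls it down.)

V_out ≈ 0.712 V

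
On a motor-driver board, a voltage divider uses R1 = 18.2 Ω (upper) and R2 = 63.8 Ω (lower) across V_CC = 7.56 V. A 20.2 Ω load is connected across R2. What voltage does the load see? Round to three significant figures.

V_out ≈ 3.46 V

First combine the lower leg with the load: R2 ‖ R_L = 15.34 Ω.
Now apply the divider: V_out = 7.56 × 0.4574 = 3.458 V.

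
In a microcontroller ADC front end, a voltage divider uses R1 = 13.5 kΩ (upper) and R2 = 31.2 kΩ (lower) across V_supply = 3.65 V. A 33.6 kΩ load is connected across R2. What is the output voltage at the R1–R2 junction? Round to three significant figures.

V_out ≈ 1.99 V

The load sits in parallel with R2, giving an effective lower resistance R2' = R2·R_L/(R2+R_L) = 16.18 kΩ.
Then V_out = V_supply · R2'/(R1 + R2') = 3.65 × 16.18/29.68 = 1.990 V.
(Unloaded it would be 2.55 V; the load pulls it down.)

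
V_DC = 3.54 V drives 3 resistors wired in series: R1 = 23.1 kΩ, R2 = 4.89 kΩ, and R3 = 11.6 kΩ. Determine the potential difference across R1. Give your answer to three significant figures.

Total series resistance ΣR = 23.1 + 4.89 + 11.6 = 39.59 kΩ.
V = V_DC · R/ΣR = 3.54 × 0.5835 = 2.066 V.

V ≈ 2.07 V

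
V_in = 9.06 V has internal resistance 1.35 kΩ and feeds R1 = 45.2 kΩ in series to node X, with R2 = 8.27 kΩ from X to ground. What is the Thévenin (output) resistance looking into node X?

R1' = 1.35 + 45.2 = 46.55 kΩ (source resistance + R1).
With V_in suppressed (replaced by a short), R_th = R1' ‖ R2 = (46.55 × 8.27)/(46.55 + 8.27) = 7.022 kΩ.

R_th ≈ 7.02 kΩ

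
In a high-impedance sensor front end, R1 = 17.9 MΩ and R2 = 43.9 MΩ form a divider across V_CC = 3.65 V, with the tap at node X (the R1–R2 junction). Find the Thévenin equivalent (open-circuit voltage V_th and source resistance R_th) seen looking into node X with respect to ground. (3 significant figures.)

With X open, the divider is unloaded: V_th = 3.65 × 43.9/61.80 = 2.593 V.
Zeroing V_CC shorts the top of R1 to ground, so R_th = R1 ‖ R2 = 12.72 MΩ.

V_th ≈ 2.59 V, R_th ≈ 12.7 MΩ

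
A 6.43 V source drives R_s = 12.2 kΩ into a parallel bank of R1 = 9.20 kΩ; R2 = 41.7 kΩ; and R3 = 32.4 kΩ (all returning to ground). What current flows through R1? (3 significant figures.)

Equivalent of the parallel group: R_p = 6.115 kΩ.
Node voltage V_A = V_CC · R_p/(R_s + R_p) = 6.43 × 0.3339 = 2.147 V.
Branch current I = V_A/R1 = 2.147/9.20 = 0.2333 mA.
(Check via current divider: I_total = 0.3511 mA; share G_k/ΣG = 0.6646 → same result.)

I ≈ 0.233 mA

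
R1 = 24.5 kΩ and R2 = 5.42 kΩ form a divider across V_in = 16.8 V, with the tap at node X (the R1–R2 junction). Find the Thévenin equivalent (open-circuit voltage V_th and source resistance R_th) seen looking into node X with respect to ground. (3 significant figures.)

Open-circuit (no load on X): V_th = V_in · R2/(R1 + R2) = 16.8 × 5.42/(24.50 + 5.42) = 3.043 V.
With V_in suppressed (replaced by a short), R_th = R1 ‖ R2 = (24.50 × 5.42)/(24.50 + 5.42) = 4.438 kΩ.

V_th ≈ 3.04 V, R_th ≈ 4.44 kΩ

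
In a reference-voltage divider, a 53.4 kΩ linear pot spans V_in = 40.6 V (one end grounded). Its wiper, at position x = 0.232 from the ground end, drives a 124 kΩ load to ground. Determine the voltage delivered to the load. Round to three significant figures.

V_out ≈ 8.75 V

Split the track: R_lower = x·R_p = 12.39 kΩ, R_upper = (1−x)·R_p = 41.01 kΩ.
(x·R_p) ‖ R_L = 11.26 kΩ.
V_out = 40.6 × 11.26/(41.01 + 11.26) = 8.748 V.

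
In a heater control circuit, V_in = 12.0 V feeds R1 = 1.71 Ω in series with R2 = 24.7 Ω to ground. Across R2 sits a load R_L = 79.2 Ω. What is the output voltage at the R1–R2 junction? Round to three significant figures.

V_out ≈ 11.0 V

R2 ‖ R_L = (24.7 × 79.2)/(24.7 + 79.2) = 18.83 Ω.
Voltage divider with the loaded lower leg: V_out = 12.0 × 18.83/(1.71 + 18.83) = 12.0 × 0.9167 = 11.00 V.
(Unloaded it would be 11.2 V; the load pulls it down.)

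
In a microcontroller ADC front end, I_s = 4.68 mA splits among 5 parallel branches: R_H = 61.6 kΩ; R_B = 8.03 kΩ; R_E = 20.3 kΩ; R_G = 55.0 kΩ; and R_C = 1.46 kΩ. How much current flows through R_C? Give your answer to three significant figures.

I ≈ 3.59 mA

ΣG = 1/61.6 + 1/8.03 + 1/20.3 + 1/55.0 + 1/1.46 = 0.8931.
Current divider: I(R_C) = I_s · G_k/ΣG = 4.68 × (0.6849/0.8931) = 4.68 × 0.7669 = 3.589 mA.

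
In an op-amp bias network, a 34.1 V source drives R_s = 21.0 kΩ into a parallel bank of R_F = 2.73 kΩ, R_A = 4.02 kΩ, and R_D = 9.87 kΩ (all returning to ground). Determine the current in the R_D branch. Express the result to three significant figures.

Combine the parallel branches: R_p = (1/2.73 + 1/4.02 + 1/9.87)⁻¹ = 1.396 kΩ.
V_A = 34.1 × 1.396/22.40 = 2.125 V.
Branch current I = V_A/R_D = 2.125/9.87 = 0.2153 mA.

I ≈ 0.215 mA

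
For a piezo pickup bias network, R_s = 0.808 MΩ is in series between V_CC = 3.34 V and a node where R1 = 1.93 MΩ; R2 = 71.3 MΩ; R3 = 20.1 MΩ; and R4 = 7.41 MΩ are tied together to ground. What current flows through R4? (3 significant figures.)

Parallel bank: R_p = 1/(1/1.93 + 1/71.3 + 1/20.1 + 1/7.41) = 1.395 MΩ.
Node voltage V_A = V_CC · R_p/(R_s + R_p) = 3.34 × 0.6332 = 2.115 V.
I(R4) = V_A / R4 = 2.115/7.41 = 0.2854 µA.

I ≈ 0.285 µA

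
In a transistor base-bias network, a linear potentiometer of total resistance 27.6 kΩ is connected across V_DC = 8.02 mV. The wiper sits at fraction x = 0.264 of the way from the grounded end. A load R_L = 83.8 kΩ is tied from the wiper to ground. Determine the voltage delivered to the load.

Lower segment x·R_p = 7.286 kΩ; upper segment (1−x)·R_p = 20.31 kΩ.
R_L loads the lower segment: effective lower R = 6.704 kΩ.
Loaded-divider output: V_out = 8.02 × 0.2481 = 1.990 mV.

V_out ≈ 1.99 mV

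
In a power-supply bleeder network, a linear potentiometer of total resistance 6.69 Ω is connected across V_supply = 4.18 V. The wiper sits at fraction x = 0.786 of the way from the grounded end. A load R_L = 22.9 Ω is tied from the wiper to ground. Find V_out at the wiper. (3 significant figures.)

Split the track: R_lower = x·R_p = 5.258 Ω, R_upper = (1−x)·R_p = 1.432 Ω.
Lower segment in parallel with the load: 5.258 ‖ 22.9 = 4.276 Ω.
Loaded-divider output: V_out = 4.18 × 0.7492 = 3.132 V.

V_out ≈ 3.13 V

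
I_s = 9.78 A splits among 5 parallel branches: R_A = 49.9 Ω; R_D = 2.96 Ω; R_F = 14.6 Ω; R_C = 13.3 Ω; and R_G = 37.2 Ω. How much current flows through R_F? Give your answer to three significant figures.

I ≈ 1.27 A

Conductances: ΣG = 1/49.9 + 1/2.96 + 1/14.6 + 1/13.3 + 1/37.2 = 0.5284 (1/Ω).
By the current-divider rule, I = I_s · G_k/ΣG = 9.78 × 0.1296 = 1.268 A.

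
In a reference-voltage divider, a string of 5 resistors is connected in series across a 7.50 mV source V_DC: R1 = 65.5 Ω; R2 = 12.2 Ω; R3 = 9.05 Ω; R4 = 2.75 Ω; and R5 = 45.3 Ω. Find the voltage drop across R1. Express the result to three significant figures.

V ≈ 3.64 mV

Total series resistance ΣR = 65.5 + 12.2 + 9.05 + 2.75 + 45.3 = 134.8 Ω.
Voltage divider: V = V_DC · (65.50 / 134.8) = 7.50 × 0.4859 = 3.644 mV.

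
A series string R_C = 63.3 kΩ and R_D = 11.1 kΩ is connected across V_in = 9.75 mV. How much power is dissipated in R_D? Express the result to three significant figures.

P ≈ 0.191 nW

Series current I = V_in/ΣR = 9.75/74.40 = 0.1310 µA.
P = I²R = 0.01717 × 11.1 = 0.1906 nW.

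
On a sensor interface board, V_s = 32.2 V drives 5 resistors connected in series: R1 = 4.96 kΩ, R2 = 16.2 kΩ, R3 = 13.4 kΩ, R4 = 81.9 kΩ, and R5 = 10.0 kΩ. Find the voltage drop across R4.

Total series resistance ΣR = 4.96 + 16.2 + 13.4 + 81.9 + 10.0 = 126.5 kΩ.
By the voltage-divider rule, V = 32.2 × 81.90/126.5 = 20.85 V.

V ≈ 20.9 V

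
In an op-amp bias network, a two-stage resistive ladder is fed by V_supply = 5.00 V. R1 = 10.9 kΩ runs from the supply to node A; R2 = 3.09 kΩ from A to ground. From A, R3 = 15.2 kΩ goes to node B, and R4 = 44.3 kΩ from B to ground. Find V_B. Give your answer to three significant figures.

V_B ≈ 0.790 V

Node A sees R2 in parallel with the series input of stage 2, R3 + R4 = 59.50 kΩ.
Effective lower resistance at A: R2 ‖ 59.50 = 2.937 kΩ.
So V_A = 5.00 × 0.2123 = 1.061 V.
Stage 2 is unloaded, so V_B = V_A · R4/(R3+R4) = 1.061 × 44.3/59.50 = 0.7903 V.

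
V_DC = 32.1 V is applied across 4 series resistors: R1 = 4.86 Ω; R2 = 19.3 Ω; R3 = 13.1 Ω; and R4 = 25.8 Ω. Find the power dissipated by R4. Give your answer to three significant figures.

P ≈ 6.69 W

The common current is I = 32.1/63.06 = 0.5090 A.
P(R4) = I²·R4 = (0.5090)² × 25.8 = 6.685 W.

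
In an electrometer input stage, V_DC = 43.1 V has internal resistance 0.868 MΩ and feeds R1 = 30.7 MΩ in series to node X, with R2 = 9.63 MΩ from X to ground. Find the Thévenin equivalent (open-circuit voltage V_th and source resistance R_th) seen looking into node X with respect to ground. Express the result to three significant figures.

R1' = 0.868 + 30.7 = 31.57 MΩ (source resistance + R1).
Open-circuit (no load on X): V_th = V_DC · R2/(R1' + R2) = 43.1 × 9.63/(31.57 + 9.63) = 10.07 V.
Looking into X with the source shorted: R_th = R1'·R2/(R1'+R2) = 31.57 × 9.63/41.20 = 7.379 MΩ.

V_th ≈ 10.1 V, R_th ≈ 7.38 MΩ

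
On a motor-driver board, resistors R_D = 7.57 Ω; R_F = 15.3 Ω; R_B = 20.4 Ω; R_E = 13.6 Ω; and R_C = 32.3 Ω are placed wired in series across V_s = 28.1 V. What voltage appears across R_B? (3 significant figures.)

V ≈ 6.43 V

Series total: ΣR = 7.57 + 15.3 + 20.4 + 13.6 + 32.3 = 89.17 Ω.
Voltage divider: V = V_s · (20.40 / 89.17) = 28.1 × 0.2288 = 6.429 V.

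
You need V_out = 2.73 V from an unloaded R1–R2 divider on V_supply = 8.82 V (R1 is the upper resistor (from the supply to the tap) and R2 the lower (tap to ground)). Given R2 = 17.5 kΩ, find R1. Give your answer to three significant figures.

V_out/V_supply = R2/(R1+R2) = 0.3095.
Rearranging, R1 = R2·(1−k)/k = 17.5 × 2.231 = 39.04 kΩ.

R1 ≈ 39.0 kΩ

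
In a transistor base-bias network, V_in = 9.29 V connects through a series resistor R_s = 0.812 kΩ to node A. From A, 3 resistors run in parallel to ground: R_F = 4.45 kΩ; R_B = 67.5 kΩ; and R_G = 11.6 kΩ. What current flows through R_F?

I ≈ 1.65 mA

Combine the parallel branches: R_p = (1/4.45 + 1/67.5 + 1/11.6)⁻¹ = 3.070 kΩ.
V_A by voltage divider: V_A = 9.29 × 3.070/(0.812 + 3.070) = 7.347 V.
Branch current I = V_A/R_F = 7.347/4.45 = 1.651 mA.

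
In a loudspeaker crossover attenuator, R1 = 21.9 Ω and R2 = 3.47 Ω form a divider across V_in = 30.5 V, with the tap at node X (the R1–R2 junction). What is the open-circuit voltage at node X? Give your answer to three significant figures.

V_th is the unloaded tap voltage: V_in · R2/(R1+R2) = 30.5 × 0.1368 = 4.172 V.

V_th ≈ 4.17 V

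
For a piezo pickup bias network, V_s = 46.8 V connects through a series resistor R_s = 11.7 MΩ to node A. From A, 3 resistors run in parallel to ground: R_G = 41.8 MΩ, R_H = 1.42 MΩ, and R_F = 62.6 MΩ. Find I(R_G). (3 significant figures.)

Parallel bank: R_p = 1/(1/41.8 + 1/1.42 + 1/62.6) = 1.344 MΩ.
Node voltage V_A = V_s · R_p/(R_s + R_p) = 46.8 × 0.1030 = 4.822 V.
Branch current I = V_A/R_G = 4.822/41.8 = 0.1154 µA.

I ≈ 0.115 µA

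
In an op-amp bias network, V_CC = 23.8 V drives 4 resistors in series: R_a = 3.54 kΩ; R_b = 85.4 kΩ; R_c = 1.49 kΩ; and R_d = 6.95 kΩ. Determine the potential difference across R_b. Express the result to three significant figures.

Total series resistance ΣR = 3.54 + 85.4 + 1.49 + 6.95 = 97.38 kΩ.
V = V_CC · R/ΣR = 23.8 × 0.8770 = 20.87 V.

V ≈ 20.9 V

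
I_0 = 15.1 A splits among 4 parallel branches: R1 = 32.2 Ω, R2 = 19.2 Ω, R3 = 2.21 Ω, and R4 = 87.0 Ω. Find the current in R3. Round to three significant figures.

Total conductance ΣG = 1/32.2 + 1/19.2 + 1/2.21 + 1/87.0 = 0.5471 (units of 1/Ω).
By the current-divider rule, I = I_0 · G_k/ΣG = 15.1 × 0.8270 = 12.49 A.

I ≈ 12.5 A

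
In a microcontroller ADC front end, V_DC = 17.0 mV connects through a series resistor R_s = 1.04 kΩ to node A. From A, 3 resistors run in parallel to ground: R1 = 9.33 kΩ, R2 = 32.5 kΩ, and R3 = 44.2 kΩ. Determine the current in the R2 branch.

I ≈ 0.448 µA

Parallel bank: R_p = 1/(1/9.33 + 1/32.5 + 1/44.2) = 6.228 kΩ.
V_A by voltage divider: V_A = 17.0 × 6.228/(1.04 + 6.228) = 14.57 mV.
I(R2) = V_A / R2 = 14.57/32.5 = 0.4482 µA.
(Check via current divider: I_total = 2.339 µA; share G_k/ΣG = 0.1916 → same result.)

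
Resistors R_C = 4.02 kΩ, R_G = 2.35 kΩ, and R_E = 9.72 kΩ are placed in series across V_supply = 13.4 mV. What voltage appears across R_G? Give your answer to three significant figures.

V ≈ 1.96 mV

Total series resistance ΣR = 4.02 + 2.35 + 9.72 = 16.09 kΩ.
V = V_supply · R/ΣR = 13.4 × 0.1461 = 1.957 mV.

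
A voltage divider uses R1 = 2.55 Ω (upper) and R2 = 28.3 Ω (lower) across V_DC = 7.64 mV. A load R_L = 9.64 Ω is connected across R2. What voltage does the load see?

First combine the lower leg with the load: R2 ‖ R_L = 7.191 Ω.
Voltage divider with the loaded lower leg: V_out = 7.64 × 7.191/(2.55 + 7.191) = 7.64 × 0.7382 = 5.640 mV.
(Unloaded it would be 7.01 mV; the load pulls it down.)

V_out ≈ 5.64 mV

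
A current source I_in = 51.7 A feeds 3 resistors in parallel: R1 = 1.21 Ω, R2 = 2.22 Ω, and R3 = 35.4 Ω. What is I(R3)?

Conductances: ΣG = 1/1.21 + 1/2.22 + 1/35.4 = 1.305 (1/Ω).
R3 takes the fraction G_k/ΣG = 0.02825/1.305 = 0.02164, so I = 51.7 × 0.02164 = 1.119 A.

I ≈ 1.12 A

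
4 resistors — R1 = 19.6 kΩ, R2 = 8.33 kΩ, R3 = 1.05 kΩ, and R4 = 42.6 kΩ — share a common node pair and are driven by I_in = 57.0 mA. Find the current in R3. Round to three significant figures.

ΣG = 1/19.6 + 1/8.33 + 1/1.05 + 1/42.6 = 1.147.
R3 takes the fraction G_k/ΣG = 0.9524/1.147 = 0.8304, so I = 57.0 × 0.8304 = 47.33 mA.

I ≈ 47.3 mA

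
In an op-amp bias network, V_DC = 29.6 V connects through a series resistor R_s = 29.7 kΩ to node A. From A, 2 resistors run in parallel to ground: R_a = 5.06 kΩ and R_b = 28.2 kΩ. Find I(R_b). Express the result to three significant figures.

Combine the parallel branches: R_p = (1/5.06 + 1/28.2)⁻¹ = 4.290 kΩ.
Node voltage V_A = V_DC · R_p/(R_s + R_p) = 29.6 × 0.1262 = 3.736 V.
Branch current I = V_A/R_b = 3.736/28.2 = 0.1325 mA.

I ≈ 0.132 mA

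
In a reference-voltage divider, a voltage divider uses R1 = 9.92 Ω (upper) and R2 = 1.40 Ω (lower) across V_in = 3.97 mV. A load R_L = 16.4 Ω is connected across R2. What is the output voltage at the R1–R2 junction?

First combine the lower leg with the load: R2 ‖ R_L = 1.290 Ω.
Then V_out = V_in · R2'/(R1 + R2') = 3.97 × 1.290/11.21 = 0.4568 mV.

V_out ≈ 0.457 mV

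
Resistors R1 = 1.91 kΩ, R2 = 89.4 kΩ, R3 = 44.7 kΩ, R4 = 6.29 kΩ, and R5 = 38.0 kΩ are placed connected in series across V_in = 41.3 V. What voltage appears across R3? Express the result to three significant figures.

Total series resistance ΣR = 1.91 + 89.4 + 44.7 + 6.29 + 38.0 = 180.3 kΩ.
Voltage divider: V = V_in · (44.70 / 180.3) = 41.3 × 0.2479 = 10.24 V.

V ≈ 10.2 V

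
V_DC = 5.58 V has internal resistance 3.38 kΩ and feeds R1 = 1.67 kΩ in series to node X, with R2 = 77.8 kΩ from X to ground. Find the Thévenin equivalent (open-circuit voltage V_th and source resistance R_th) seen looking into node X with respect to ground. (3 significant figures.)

R1' = 3.38 + 1.67 = 5.050 kΩ (source resistance + R1).
Open-circuit (no load on X): V_th = V_DC · R2/(R1' + R2) = 5.58 × 77.8/(5.050 + 77.8) = 5.240 V.
With V_DC suppressed (replaced by a short), R_th = R1' ‖ R2 = (5.050 × 77.8)/(5.050 + 77.8) = 4.742 kΩ.

V_th ≈ 5.24 V, R_th ≈ 4.74 kΩ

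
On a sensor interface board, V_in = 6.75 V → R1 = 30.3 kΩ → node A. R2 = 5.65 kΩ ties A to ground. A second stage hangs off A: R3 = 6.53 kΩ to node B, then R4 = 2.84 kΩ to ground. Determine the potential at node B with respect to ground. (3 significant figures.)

V_B ≈ 0.213 V

The second stage (R3 + R4 = 9.370 kΩ) loads node A in parallel with R2.
Effective lower resistance at A: R2 ‖ 9.370 = 3.525 kΩ.
First divider: V_A = V_in · 3.525/(30.3 + 3.525) = 0.7034 V.
Then the unloaded second divider: V_B = V_A × R4/(R3+R4) = 0.7034 × 0.3031 = 0.2132 V.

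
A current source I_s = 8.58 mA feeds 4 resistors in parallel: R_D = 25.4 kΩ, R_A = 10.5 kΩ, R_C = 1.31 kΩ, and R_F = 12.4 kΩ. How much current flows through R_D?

I ≈ 0.345 mA

Conductances: ΣG = 1/25.4 + 1/10.5 + 1/1.31 + 1/12.4 = 0.9786 (1/kΩ).
By the current-divider rule, I = I_s · G_k/ΣG = 8.58 × 0.04023 = 0.3452 mA.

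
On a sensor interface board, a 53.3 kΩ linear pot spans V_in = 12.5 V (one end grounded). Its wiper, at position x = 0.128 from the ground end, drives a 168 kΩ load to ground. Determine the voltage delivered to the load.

Lower segment x·R_p = 6.822 kΩ; upper segment (1−x)·R_p = 46.48 kΩ.
R_L loads the lower segment: effective lower R = 6.556 kΩ.
Loaded-divider output: V_out = 12.5 × 0.1236 = 1.545 V.

V_out ≈ 1.55 V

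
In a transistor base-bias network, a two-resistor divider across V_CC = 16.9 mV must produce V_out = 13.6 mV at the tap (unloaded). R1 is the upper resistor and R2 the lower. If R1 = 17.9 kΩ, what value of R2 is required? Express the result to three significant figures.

R2 ≈ 73.8 kΩ

The divider ratio is R2/(R1+R2) = 13.6/16.9 = 0.8047.
Rearranging, R2 = R1·k/(1−k) = 17.9 × 4.121 = 73.77 kΩ.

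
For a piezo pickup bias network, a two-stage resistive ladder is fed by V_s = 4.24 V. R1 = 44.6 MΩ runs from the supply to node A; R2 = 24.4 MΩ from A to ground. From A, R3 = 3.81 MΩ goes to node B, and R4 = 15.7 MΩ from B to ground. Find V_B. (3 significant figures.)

V_B ≈ 0.667 V

The second stage (R3 + R4 = 19.51 MΩ) loads node A in parallel with R2.
R2 ‖ (R3+R4) = 10.84 MΩ.
First divider: V_A = V_s · 10.84/(44.6 + 10.84) = 0.8291 V.
V_B = V_A × 0.8047 = 0.6672 V.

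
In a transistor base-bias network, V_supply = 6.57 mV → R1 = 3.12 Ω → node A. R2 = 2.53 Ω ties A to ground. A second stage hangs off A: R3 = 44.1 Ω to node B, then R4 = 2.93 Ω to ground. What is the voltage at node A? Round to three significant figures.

The second stage (R3 + R4 = 47.03 Ω) loads node A in parallel with R2.
R2 ‖ (R3+R4) = 2.401 Ω.
So V_A = 6.57 × 0.4349 = 2.857 mV.

V_A ≈ 2.86 mV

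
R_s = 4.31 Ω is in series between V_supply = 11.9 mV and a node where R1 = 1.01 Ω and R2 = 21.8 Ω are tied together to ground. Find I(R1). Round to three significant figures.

Equivalent of the parallel group: R_p = 0.9653 Ω.
Node voltage V_A = V_supply · R_p/(R_s + R_p) = 11.9 × 0.1830 = 2.177 mV.
Branch current I = V_A/R1 = 2.177/1.01 = 2.156 mA.

I ≈ 2.16 mA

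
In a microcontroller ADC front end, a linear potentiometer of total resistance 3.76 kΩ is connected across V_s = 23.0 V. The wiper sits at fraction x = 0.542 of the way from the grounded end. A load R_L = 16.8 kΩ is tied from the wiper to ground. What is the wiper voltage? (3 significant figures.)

The pot divides into 1.722 kΩ above the wiper and 2.038 kΩ below.
Lower segment in parallel with the load: 2.038 ‖ 16.8 = 1.817 kΩ.
V_out = 23.0 × 1.817/(1.722 + 1.817) = 11.81 V.

V_out ≈ 11.8 V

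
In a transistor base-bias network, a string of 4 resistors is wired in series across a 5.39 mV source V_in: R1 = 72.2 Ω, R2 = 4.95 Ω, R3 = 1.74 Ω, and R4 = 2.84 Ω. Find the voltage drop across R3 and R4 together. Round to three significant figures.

ΣR = 72.2 + 4.95 + 1.74 + 2.84 = 81.73 Ω.
R_{R3..R4} = 1.74 + 2.84 = 4.580 Ω.
Voltage divider: V = V_in · (4.580 / 81.73) = 5.39 × 0.05604 = 0.3020 mV.

V ≈ 0.302 mV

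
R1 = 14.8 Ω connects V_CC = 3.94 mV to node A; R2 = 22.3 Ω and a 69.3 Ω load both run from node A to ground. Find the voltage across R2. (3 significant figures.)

R2 ‖ R_L = (22.3 × 69.3)/(22.3 + 69.3) = 16.87 Ω.
Now apply the divider: V_out = 3.94 × 0.5327 = 2.099 mV.

V_out ≈ 2.10 mV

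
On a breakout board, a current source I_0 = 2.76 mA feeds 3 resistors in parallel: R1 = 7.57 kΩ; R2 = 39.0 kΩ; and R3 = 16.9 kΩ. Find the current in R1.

Conductances: ΣG = 1/7.57 + 1/39.0 + 1/16.9 = 0.2169 (1/kΩ).
By the current-divider rule, I = I_0 · G_k/ΣG = 2.76 × 0.6090 = 1.681 mA.

I ≈ 1.68 mA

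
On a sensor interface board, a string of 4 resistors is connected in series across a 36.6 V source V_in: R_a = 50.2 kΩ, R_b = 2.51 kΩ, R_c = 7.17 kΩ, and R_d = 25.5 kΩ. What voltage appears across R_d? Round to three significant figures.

V ≈ 10.9 V

Series total: ΣR = 50.2 + 2.51 + 7.17 + 25.5 = 85.38 kΩ.
By the voltage-divider rule, V = 36.6 × 25.50/85.38 = 10.93 V.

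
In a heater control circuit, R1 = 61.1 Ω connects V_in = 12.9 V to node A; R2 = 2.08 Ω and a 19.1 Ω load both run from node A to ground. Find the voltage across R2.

V_out ≈ 0.384 V

R2 ‖ R_L = (2.08 × 19.1)/(2.08 + 19.1) = 1.876 Ω.
Voltage divider with the loaded lower leg: V_out = 12.9 × 1.876/(61.1 + 1.876) = 12.9 × 0.02978 = 0.3842 V.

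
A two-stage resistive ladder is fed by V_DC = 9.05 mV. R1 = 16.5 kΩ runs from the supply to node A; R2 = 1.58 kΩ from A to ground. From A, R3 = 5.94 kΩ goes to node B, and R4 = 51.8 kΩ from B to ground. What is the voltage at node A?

V_A ≈ 0.772 mV

Looking into the second stage from A: R3 + R4 = 57.74 kΩ appears in parallel with R2.
Effective lower resistance at A: R2 ‖ 57.74 = 1.538 kΩ.
V_A = 9.05 × 1.538/(16.5 + 1.538) = 0.7716 mV.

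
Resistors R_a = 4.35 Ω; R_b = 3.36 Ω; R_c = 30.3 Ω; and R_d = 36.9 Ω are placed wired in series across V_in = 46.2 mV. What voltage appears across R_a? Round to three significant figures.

V ≈ 2.68 mV

Total series resistance ΣR = 4.35 + 3.36 + 30.3 + 36.9 = 74.91 Ω.
By the voltage-divider rule, V = 46.2 × 4.350/74.91 = 2.683 mV.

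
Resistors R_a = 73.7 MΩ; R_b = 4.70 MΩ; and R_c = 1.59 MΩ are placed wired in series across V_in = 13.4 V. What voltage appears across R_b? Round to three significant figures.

V ≈ 0.787 V

ΣR = 73.7 + 4.70 + 1.59 = 79.99 MΩ.
By the voltage-divider rule, V = 13.4 × 4.700/79.99 = 0.7873 V.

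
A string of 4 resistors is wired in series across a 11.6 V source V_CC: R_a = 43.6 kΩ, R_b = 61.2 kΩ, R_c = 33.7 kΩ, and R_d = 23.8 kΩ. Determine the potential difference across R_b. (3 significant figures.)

Series total: ΣR = 43.6 + 61.2 + 33.7 + 23.8 = 162.3 kΩ.
Voltage divider: V = V_CC · (61.20 / 162.3) = 11.6 × 0.3771 = 4.374 V.

V ≈ 4.37 V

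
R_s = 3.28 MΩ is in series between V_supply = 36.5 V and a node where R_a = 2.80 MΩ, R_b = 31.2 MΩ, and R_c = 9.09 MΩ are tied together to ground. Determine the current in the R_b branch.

I ≈ 0.444 µA

Parallel bank: R_p = 1/(1/2.80 + 1/31.2 + 1/9.09) = 2.003 MΩ.
V_A by voltage divider: V_A = 36.5 × 2.003/(3.28 + 2.003) = 13.84 V.
I(R_b) = V_A / R_b = 13.84/31.2 = 0.4436 µA.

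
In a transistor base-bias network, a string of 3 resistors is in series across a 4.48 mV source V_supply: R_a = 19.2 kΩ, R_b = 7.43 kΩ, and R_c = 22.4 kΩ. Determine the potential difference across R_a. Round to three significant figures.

Total series resistance ΣR = 19.2 + 7.43 + 22.4 = 49.03 kΩ.
By the voltage-divider rule, V = 4.48 × 19.20/49.03 = 1.754 mV.

V ≈ 1.75 mV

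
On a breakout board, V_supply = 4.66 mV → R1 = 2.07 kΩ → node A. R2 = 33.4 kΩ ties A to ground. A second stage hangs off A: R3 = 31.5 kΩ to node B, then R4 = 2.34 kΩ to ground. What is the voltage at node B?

V_B ≈ 0.287 mV

Node A sees R2 in parallel with the series input of stage 2, R3 + R4 = 33.84 kΩ.
Effective lower resistance at A: R2 ‖ 33.84 = 16.81 kΩ.
So V_A = 4.66 × 0.8904 = 4.149 mV.
Then the unloaded second divider: V_B = V_A × R4/(R3+R4) = 4.149 × 0.06915 = 0.2869 mV.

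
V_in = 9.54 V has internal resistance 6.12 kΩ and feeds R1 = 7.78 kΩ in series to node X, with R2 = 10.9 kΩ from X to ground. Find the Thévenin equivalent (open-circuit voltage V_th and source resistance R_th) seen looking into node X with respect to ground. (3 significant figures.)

V_th ≈ 4.19 V, R_th ≈ 6.11 kΩ

R1' = 6.12 + 7.78 = 13.90 kΩ (source resistance + R1).
V_th is the unloaded tap voltage: V_in · R2/(R1'+R2) = 9.54 × 0.4395 = 4.193 V.
Zeroing V_in shorts the top of R1' to ground, so R_th = R1' ‖ R2 = 6.109 kΩ.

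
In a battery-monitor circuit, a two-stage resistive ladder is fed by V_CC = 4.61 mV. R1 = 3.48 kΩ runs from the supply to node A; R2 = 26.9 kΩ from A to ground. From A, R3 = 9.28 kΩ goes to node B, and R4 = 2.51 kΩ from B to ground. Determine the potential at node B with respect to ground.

Node A sees R2 in parallel with the series input of stage 2, R3 + R4 = 11.79 kΩ.
Effective lower resistance at A: R2 ‖ 11.79 = 8.197 kΩ.
First divider: V_A = V_CC · 8.197/(3.48 + 8.197) = 3.236 mV.
Stage 2 is unloaded, so V_B = V_A · R4/(R3+R4) = 3.236 × 2.51/11.79 = 0.6890 mV.

V_B ≈ 0.689 mV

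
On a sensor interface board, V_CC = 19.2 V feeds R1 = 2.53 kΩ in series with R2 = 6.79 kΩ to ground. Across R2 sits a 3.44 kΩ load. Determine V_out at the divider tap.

The load sits in parallel with R2, giving an effective lower resistance R2' = R2·R_L/(R2+R_L) = 2.283 kΩ.
Voltage divider with the loaded lower leg: V_out = 19.2 × 2.283/(2.53 + 2.283) = 19.2 × 0.4744 = 9.108 V.

V_out ≈ 9.11 V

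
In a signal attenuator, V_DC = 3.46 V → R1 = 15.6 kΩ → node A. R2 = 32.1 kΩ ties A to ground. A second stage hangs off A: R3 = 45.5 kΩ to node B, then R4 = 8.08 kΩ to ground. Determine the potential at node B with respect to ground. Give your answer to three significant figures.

V_B ≈ 0.294 V

Looking into the second stage from A: R3 + R4 = 53.58 kΩ appears in parallel with R2.
Effective lower resistance at A: R2 ‖ 53.58 = 20.07 kΩ.
So V_A = 3.46 × 0.5627 = 1.947 V.
Then the unloaded second divider: V_B = V_A × R4/(R3+R4) = 1.947 × 0.1508 = 0.2936 V.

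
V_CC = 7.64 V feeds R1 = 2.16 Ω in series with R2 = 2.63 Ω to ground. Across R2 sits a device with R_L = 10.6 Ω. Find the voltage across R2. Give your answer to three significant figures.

V_out ≈ 3.77 V

The load sits in parallel with R2, giving an effective lower resistance R2' = R2·R_L/(R2+R_L) = 2.107 Ω.
Now apply the divider: V_out = 7.64 × 0.4938 = 3.773 V.
(Unloaded it would be 4.19 V; the load pulls it down.)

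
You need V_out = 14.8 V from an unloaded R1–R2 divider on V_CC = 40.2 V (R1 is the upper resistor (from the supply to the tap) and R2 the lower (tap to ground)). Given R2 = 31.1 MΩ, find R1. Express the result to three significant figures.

The divider ratio is R2/(R1+R2) = 14.8/40.2 = 0.3682.
So R1 = R2 · (V_CC/V_out − 1) = 31.1 × (40.2/14.8 − 1) = 31.1 × 1.716 = 53.37 MΩ.

R1 ≈ 53.4 MΩ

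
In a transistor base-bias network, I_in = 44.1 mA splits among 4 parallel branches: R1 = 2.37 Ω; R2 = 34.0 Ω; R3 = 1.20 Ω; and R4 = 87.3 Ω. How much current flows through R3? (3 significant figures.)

ΣG = 1/2.37 + 1/34.0 + 1/1.20 + 1/87.3 = 1.296.
Current divider: I(R3) = I_in · G_k/ΣG = 44.1 × (0.8333/1.296) = 44.1 × 0.6429 = 28.35 mA.

I ≈ 28.4 mA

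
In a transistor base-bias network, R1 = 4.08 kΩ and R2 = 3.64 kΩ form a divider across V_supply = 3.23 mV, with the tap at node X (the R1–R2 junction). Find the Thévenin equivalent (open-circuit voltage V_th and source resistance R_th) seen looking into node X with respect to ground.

V_th ≈ 1.52 mV, R_th ≈ 1.92 kΩ

With X open, the divider is unloaded: V_th = 3.23 × 3.64/7.720 = 1.523 mV.
With V_supply suppressed (replaced by a short), R_th = R1 ‖ R2 = (4.080 × 3.64)/(4.080 + 3.64) = 1.924 kΩ.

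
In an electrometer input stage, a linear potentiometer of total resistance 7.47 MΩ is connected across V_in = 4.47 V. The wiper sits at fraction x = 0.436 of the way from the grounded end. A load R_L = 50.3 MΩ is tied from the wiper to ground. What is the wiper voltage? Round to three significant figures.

V_out ≈ 1.88 V

The pot divides into 4.213 MΩ above the wiper and 3.257 MΩ below.
R_L loads the lower segment: effective lower R = 3.059 MΩ.
Then V_out = V_in · 3.059/(4.213 + 3.059) = 1.880 V.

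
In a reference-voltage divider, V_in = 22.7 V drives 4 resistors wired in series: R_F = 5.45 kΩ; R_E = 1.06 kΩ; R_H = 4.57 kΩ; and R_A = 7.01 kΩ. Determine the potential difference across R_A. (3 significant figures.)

ΣR = 5.45 + 1.06 + 4.57 + 7.01 = 18.09 kΩ.
Voltage divider: V = V_in · (7.010 / 18.09) = 22.7 × 0.3875 = 8.796 V.

V ≈ 8.80 V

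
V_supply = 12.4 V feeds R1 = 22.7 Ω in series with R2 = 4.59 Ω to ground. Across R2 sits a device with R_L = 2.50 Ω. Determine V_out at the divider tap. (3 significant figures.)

First combine the lower leg with the load: R2 ‖ R_L = 1.618 Ω.
Now apply the divider: V_out = 12.4 × 0.06655 = 0.8253 V.
(Unloaded it would be 2.09 V; the load pulls it down.)

V_out ≈ 0.825 V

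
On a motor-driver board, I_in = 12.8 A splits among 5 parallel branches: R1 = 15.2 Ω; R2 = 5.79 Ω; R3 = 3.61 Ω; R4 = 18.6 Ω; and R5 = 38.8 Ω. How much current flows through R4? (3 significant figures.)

Conductances: ΣG = 1/15.2 + 1/5.79 + 1/3.61 + 1/18.6 + 1/38.8 = 0.5950 (1/Ω).
By the current-divider rule, I = I_in · G_k/ΣG = 12.8 × 0.09035 = 1.157 A.

I ≈ 1.16 A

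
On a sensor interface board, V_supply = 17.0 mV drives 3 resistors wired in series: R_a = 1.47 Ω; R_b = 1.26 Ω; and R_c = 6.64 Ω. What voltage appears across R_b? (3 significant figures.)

V ≈ 2.29 mV

ΣR = 1.47 + 1.26 + 6.64 = 9.370 Ω.
Voltage divider: V = V_supply · (1.260 / 9.370) = 17.0 × 0.1345 = 2.286 mV.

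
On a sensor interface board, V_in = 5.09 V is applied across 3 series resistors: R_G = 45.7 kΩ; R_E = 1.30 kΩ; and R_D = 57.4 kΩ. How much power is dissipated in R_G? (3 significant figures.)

P ≈ 0.109 mW

The common current is I = 5.09/104.4 = 0.04875 mA.
P(R_G) = I²·R_G = (0.04875)² × 45.7 = 0.1086 mW.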